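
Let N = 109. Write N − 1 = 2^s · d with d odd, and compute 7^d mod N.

1

109 − 1 = 108 = 2^2 · 27, so d = 27.
7^1 ≡ 7 (mod 109)
7^2 ≡ 7^2 = 49 ≡ 49 (mod 109)
7^4 ≡ 49^2 = 2401 ≡ 3 (mod 109)
7^8 ≡ 3^2 = 9 ≡ 9 (mod 109)
7^16 ≡ 9^2 = 81 ≡ 81 (mod 109)
27 = 16 + 8 + 2 + 1 in binary powers of 2.
So 7^27 ≡ 81 · 9 · 49 · 7 ≡ 1 (mod 109).
Since 7^d ≡ 1 (mod 109), base 7 does not prove 109 composite.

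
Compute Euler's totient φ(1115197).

Factor: 1115197 = 71 · 113 · 139.
φ(1115197) = (71−1) · (113−1) · (139−1) = 70 · 112 · 138 = 1081920.

1081920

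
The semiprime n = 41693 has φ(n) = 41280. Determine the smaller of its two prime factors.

173

φ(n) = (p−1)(q−1) = n − (p+q) + 1, so p + q = 41693 − 41280 + 1 = 414.
p and q are the roots of t² − 414t + 41693 = 0.
Discriminant: 414² − 4·41693 = 171396 − 166772 = 4624; √4624 = 68.
q = (414 − 68)/2 = 173, p = (414 + 68)/2 = 241.
Check: 173 · 241 = 41693.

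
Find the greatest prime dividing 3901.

83

3901 = 47 · 83
83 is prime.
So 3901 = 47 · 83; the largest prime factor is 83.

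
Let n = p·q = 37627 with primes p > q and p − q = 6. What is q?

Since p = q + 6, we have 37627 = q(q + 6), so q² + 6q − 37627 = 0.
Discriminant: 6² + 4·37627 = 36 + 150508 = 150544; √150544 = 388.
q = (−6 + 388)/2 = 191, and p = q + 6 = 197.
Check: 191 · 197 = 37627.

191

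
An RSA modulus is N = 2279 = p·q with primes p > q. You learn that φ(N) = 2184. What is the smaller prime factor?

43

φ(n) = (p−1)(q−1) = n − (p+q) + 1, so p + q = 2279 − 2184 + 1 = 96.
p and q are the roots of t² − 96t + 2279 = 0.
Discriminant: 96² − 4·2279 = 9216 − 9116 = 100; √100 = 10.
q = (96 − 10)/2 = 43, p = (96 + 10)/2 = 53.
Check: 43 · 53 = 2279.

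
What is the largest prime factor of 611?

47

611 = 13 · 47
47 is prime.
So 611 = 13 · 47; the largest prime factor is 47.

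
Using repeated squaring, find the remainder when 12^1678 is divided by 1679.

653

12^1 ≡ 12 (mod 1679)
12^2 ≡ 12^2 = 144 ≡ 144 (mod 1679)
12^4 ≡ 144^2 = 20736 ≡ 588 (mod 1679)
12^8 ≡ 588^2 = 345744 ≡ 1549 (mod 1679)
12^16 ≡ 1549^2 = 2399401 ≡ 110 (mod 1679)
12^32 ≡ 110^2 = 12100 ≡ 347 (mod 1679)
12^64 ≡ 347^2 = 120409 ≡ 1200 (mod 1679)
12^128 ≡ 1200^2 = 1440000 ≡ 1097 (mod 1679)
12^256 ≡ 1097^2 = 1203409 ≡ 1245 (mod 1679)
12^512 ≡ 1245^2 = 1550025 ≡ 308 (mod 1679)
12^1024 ≡ 308^2 = 94864 ≡ 840 (mod 1679)
1678 = 1024 + 512 + 128 + 8 + 4 + 2 in binary powers of 2.
So 12^1678 ≡ 840 · 308 · 1097 · 1549 · 588 · 144 ≡ 653 (mod 1679).
Since 653 ≠ 1, base 12 is a Fermat witness: 1679 is composite.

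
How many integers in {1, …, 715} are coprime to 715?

480

Factor: 715 = 5 · 11 · 13.
φ(715) = (5−1) · (11−1) · (13−1) = 4 · 10 · 12 = 480.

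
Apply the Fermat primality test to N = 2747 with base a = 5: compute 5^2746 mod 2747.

332

5^1 ≡ 5 (mod 2747)
5^2 ≡ 5^2 = 25 ≡ 25 (mod 2747)
5^4 ≡ 25^2 = 625 ≡ 625 (mod 2747)
5^8 ≡ 625^2 = 390625 ≡ 551 (mod 2747)
5^16 ≡ 551^2 = 303601 ≡ 1431 (mod 2747)
5^32 ≡ 1431^2 = 2047761 ≡ 1246 (mod 2747)
5^64 ≡ 1246^2 = 1552516 ≡ 461 (mod 2747)
5^128 ≡ 461^2 = 212521 ≡ 1002 (mod 2747)
5^256 ≡ 1002^2 = 1004004 ≡ 1349 (mod 2747)
5^512 ≡ 1349^2 = 1819801 ≡ 1287 (mod 2747)
5^1024 ≡ 1287^2 = 1656369 ≡ 2675 (mod 2747)
5^2048 ≡ 2675^2 = 7155625 ≡ 2437 (mod 2747)
2746 = 2048 + 512 + 128 + 32 + 16 + 8 + 2 in binary powers of 2.
So 5^2746 ≡ 2437 · 1287 · 1002 · 1246 · 1431 · 551 · 25 ≡ 332 (mod 2747).
Since 332 ≠ 1, base 5 is a Fermat witness: 2747 is composite.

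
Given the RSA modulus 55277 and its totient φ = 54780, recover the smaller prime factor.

167

φ(n) = (p−1)(q−1) = n − (p+q) + 1, so p + q = 55277 − 54780 + 1 = 498.
p and q are the roots of t² − 498t + 55277 = 0.
Discriminant: 498² − 4·55277 = 248004 − 221108 = 26896; √26896 = 164.
q = (498 − 164)/2 = 167, p = (498 + 164)/2 = 331.
Check: 167 · 331 = 55277.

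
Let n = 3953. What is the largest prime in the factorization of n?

67

3953 = 59 · 67
67 is prime.
So 3953 = 59 · 67; the largest prime factor is 67.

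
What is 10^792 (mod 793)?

10^1 ≡ 10 (mod 793)
10^2 ≡ 10^2 = 100 ≡ 100 (mod 793)
10^4 ≡ 100^2 = 10000 ≡ 484 (mod 793)
10^8 ≡ 484^2 = 234256 ≡ 321 (mod 793)
10^16 ≡ 321^2 = 103041 ≡ 744 (mod 793)
10^32 ≡ 744^2 = 553536 ≡ 22 (mod 793)
10^64 ≡ 22^2 = 484 ≡ 484 (mod 793)
10^128 ≡ 484^2 = 234256 ≡ 321 (mod 793)
10^256 ≡ 321^2 = 103041 ≡ 744 (mod 793)
10^512 ≡ 744^2 = 553536 ≡ 22 (mod 793)
792 = 512 + 256 + 16 + 8 in binary powers of 2.
So 10^792 ≡ 22 · 744 · 744 · 321 ≡ 729 (mod 793).
Since 729 ≠ 1, base 10 is a Fermat witness: 793 is composite.

729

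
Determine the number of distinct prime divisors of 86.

2

86 = 2 · 43
86 = 2 · 43, which has 2 distinct prime factors.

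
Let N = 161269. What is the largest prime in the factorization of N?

161269 = 29 · 5561
5561 = 67 · 83
83 is prime.
So 161269 = 29 · 67 · 83; the largest prime factor is 83.

83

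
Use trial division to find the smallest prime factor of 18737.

41

18737 is odd.
Digit sum 26, not divisible by 3.
Ends in 7: not divisible by 5.
7: 18737 = 7·2676 + 5
11: 18737 = 11·1703 + 4
13: 18737 = 13·1441 + 4
17: 18737 = 17·1102 + 3
19: 18737 = 19·986 + 3
23: 18737 = 23·814 + 15
29: 18737 = 29·646 + 3
31: 18737 = 31·604 + 13
37: 18737 = 37·506 + 15
41: 18737 = 41·457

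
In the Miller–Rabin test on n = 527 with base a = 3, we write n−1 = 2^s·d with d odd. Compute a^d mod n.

11

527 − 1 = 526 = 2^1 · 263, so d = 263.
3^1 ≡ 3 (mod 527)
3^2 ≡ 3^2 = 9 ≡ 9 (mod 527)
3^4 ≡ 9^2 = 81 ≡ 81 (mod 527)
3^8 ≡ 81^2 = 6561 ≡ 237 (mod 527)
3^16 ≡ 237^2 = 56169 ≡ 307 (mod 527)
3^32 ≡ 307^2 = 94249 ≡ 443 (mod 527)
3^64 ≡ 443^2 = 196249 ≡ 205 (mod 527)
3^128 ≡ 205^2 = 42025 ≡ 392 (mod 527)
3^256 ≡ 392^2 = 153664 ≡ 307 (mod 527)
263 = 256 + 4 + 2 + 1 in binary powers of 2.
So 3^263 ≡ 307 · 81 · 9 · 3 ≡ 11 (mod 527).
Squaring chain: 11; never reaches −1, so base 3 is a Miller–Rabin witness that 527 is composite.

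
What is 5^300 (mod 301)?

5^1 ≡ 5 (mod 301)
5^2 ≡ 5^2 = 25 ≡ 25 (mod 301)
5^4 ≡ 25^2 = 625 ≡ 23 (mod 301)
5^8 ≡ 23^2 = 529 ≡ 228 (mod 301)
5^16 ≡ 228^2 = 51984 ≡ 212 (mod 301)
5^32 ≡ 212^2 = 44944 ≡ 95 (mod 301)
5^64 ≡ 95^2 = 9025 ≡ 296 (mod 301)
5^128 ≡ 296^2 = 87616 ≡ 25 (mod 301)
5^256 ≡ 25^2 = 625 ≡ 23 (mod 301)
300 = 256 + 32 + 8 + 4 in binary powers of 2.
So 5^300 ≡ 23 · 95 · 228 · 23 ≡ 274 (mod 301).
Since 274 ≠ 1, base 5 is a Fermat witness: 301 is composite.

274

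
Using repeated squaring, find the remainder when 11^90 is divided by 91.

64

11^1 ≡ 11 (mod 91)
11^2 ≡ 11^2 = 121 ≡ 30 (mod 91)
11^4 ≡ 30^2 = 900 ≡ 81 (mod 91)
11^8 ≡ 81^2 = 6561 ≡ 9 (mod 91)
11^16 ≡ 9^2 = 81 ≡ 81 (mod 91)
11^32 ≡ 81^2 = 6561 ≡ 9 (mod 91)
11^64 ≡ 9^2 = 81 ≡ 81 (mod 91)
90 = 64 + 16 + 8 + 2 in binary powers of 2.
So 11^90 ≡ 81 · 81 · 9 · 30 ≡ 64 (mod 91).
Since 64 ≠ 1, base 11 is a Fermat witness: 91 is composite.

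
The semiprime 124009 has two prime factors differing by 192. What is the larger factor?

Since p = q + 192, we have 124009 = q(q + 192), so q² + 192q − 124009 = 0.
Discriminant: 192² + 4·124009 = 36864 + 496036 = 532900; √532900 = 730.
q = (−192 + 730)/2 = 269, and p = q + 192 = 461.
Check: 269 · 461 = 124009.

461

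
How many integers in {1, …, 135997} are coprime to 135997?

127200

Factor: 135997 = 31 · 41 · 107.
φ(135997) = (31−1) · (41−1) · (107−1) = 30 · 40 · 106 = 127200.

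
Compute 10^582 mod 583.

10^1 ≡ 10 (mod 583)
10^2 ≡ 10^2 = 100 ≡ 100 (mod 583)
10^4 ≡ 100^2 = 10000 ≡ 89 (mod 583)
10^8 ≡ 89^2 = 7921 ≡ 342 (mod 583)
10^16 ≡ 342^2 = 116964 ≡ 364 (mod 583)
10^32 ≡ 364^2 = 132496 ≡ 155 (mod 583)
10^64 ≡ 155^2 = 24025 ≡ 122 (mod 583)
10^128 ≡ 122^2 = 14884 ≡ 309 (mod 583)
10^256 ≡ 309^2 = 95481 ≡ 452 (mod 583)
10^512 ≡ 452^2 = 204304 ≡ 254 (mod 583)
582 = 512 + 64 + 4 + 2 in binary powers of 2.
So 10^582 ≡ 254 · 122 · 89 · 100 ≡ 386 (mod 583).
Since 386 ≠ 1, base 10 is a Fermat witness: 583 is composite.

386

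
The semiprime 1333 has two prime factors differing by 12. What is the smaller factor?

31

Since p = q + 12, we have 1333 = q(q + 12), so q² + 12q − 1333 = 0.
Discriminant: 12² + 4·1333 = 144 + 5332 = 5476; √5476 = 74.
q = (−12 + 74)/2 = 31, and p = q + 12 = 43.
Check: 31 · 43 = 1333.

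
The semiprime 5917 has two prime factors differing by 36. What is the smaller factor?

Since p = q + 36, we have 5917 = q(q + 36), so q² + 36q − 5917 = 0.
Discriminant: 36² + 4·5917 = 1296 + 23668 = 24964; √24964 = 158.
q = (−36 + 158)/2 = 61, and p = q + 36 = 97.
Check: 61 · 97 = 5917.

61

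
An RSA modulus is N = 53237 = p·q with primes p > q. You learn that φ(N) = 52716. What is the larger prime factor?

383

φ(n) = (p−1)(q−1) = n − (p+q) + 1, so p + q = 53237 − 52716 + 1 = 522.
p and q are the roots of t² − 522t + 53237 = 0.
Discriminant: 522² − 4·53237 = 272484 − 212948 = 59536; √59536 = 244.
q = (522 − 244)/2 = 139, p = (522 + 244)/2 = 383.
Check: 139 · 383 = 53237.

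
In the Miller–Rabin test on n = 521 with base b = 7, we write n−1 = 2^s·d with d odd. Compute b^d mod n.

521 − 1 = 520 = 2^3 · 65, so d = 65.
7^1 ≡ 7 (mod 521)
7^2 ≡ 7^2 = 49 ≡ 49 (mod 521)
7^4 ≡ 49^2 = 2401 ≡ 317 (mod 521)
7^8 ≡ 317^2 = 100489 ≡ 457 (mod 521)
7^16 ≡ 457^2 = 208849 ≡ 449 (mod 521)
7^32 ≡ 449^2 = 201601 ≡ 495 (mod 521)
7^64 ≡ 495^2 = 245025 ≡ 155 (mod 521)
65 = 64 + 1 in binary powers of 2.
So 7^65 ≡ 155 · 7 ≡ 43 (mod 521).
Squaring chain: 43 → 286 → 520; reaches −1, so base 7 does not prove 521 composite.

43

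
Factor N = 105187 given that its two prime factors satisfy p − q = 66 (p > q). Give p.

Since p = q + 66, we have 105187 = q(q + 66), so q² + 66q − 105187 = 0.
Discriminant: 66² + 4·105187 = 4356 + 420748 = 425104; √425104 = 652.
q = (−66 + 652)/2 = 293, and p = q + 66 = 359.
Check: 293 · 359 = 105187.

359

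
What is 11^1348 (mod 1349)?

1094

11^1 ≡ 11 (mod 1349)
11^2 ≡ 11^2 = 121 ≡ 121 (mod 1349)
11^4 ≡ 121^2 = 14641 ≡ 1151 (mod 1349)
11^8 ≡ 1151^2 = 1324801 ≡ 83 (mod 1349)
11^16 ≡ 83^2 = 6889 ≡ 144 (mod 1349)
11^32 ≡ 144^2 = 20736 ≡ 501 (mod 1349)
11^64 ≡ 501^2 = 251001 ≡ 87 (mod 1349)
11^128 ≡ 87^2 = 7569 ≡ 824 (mod 1349)
11^256 ≡ 824^2 = 678976 ≡ 429 (mod 1349)
11^512 ≡ 429^2 = 184041 ≡ 577 (mod 1349)
11^1024 ≡ 577^2 = 332929 ≡ 1075 (mod 1349)
1348 = 1024 + 256 + 64 + 4 in binary powers of 2.
So 11^1348 ≡ 1075 · 429 · 87 · 1151 ≡ 1094 (mod 1349).
Since 1094 ≠ 1, base 11 is a Fermat witness: 1349 is composite.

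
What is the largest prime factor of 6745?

71

6745 = 5 · 1349
1349 = 19 · 71
71 is prime.
So 6745 = 5 · 19 · 71; the largest prime factor is 71.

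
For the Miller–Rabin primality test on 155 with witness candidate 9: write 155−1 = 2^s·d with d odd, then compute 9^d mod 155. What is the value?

155 − 1 = 154 = 2^1 · 77, so d = 77.
9^1 ≡ 9 (mod 155)
9^2 ≡ 9^2 = 81 ≡ 81 (mod 155)
9^4 ≡ 81^2 = 6561 ≡ 51 (mod 155)
9^8 ≡ 51^2 = 2601 ≡ 121 (mod 155)
9^16 ≡ 121^2 = 14641 ≡ 71 (mod 155)
9^32 ≡ 71^2 = 5041 ≡ 81 (mod 155)
9^64 ≡ 81^2 = 6561 ≡ 51 (mod 155)
77 = 64 + 8 + 4 + 1 in binary powers of 2.
So 9^77 ≡ 51 · 121 · 51 · 9 ≡ 19 (mod 155).
Squaring chain: 19; never reaches −1, so base 9 is a Miller–Rabin witness that 155 is composite.

19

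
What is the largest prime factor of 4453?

4453 = 61 · 73
73 is prime.
So 4453 = 61 · 73; the largest prime factor is 73.

73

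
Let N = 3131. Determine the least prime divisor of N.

31

3131 is odd.
Digit sum 8, not divisible by 3.
Ends in 1: not divisible by 5.
7: 3131 = 7·447 + 2
11: 3131 = 11·284 + 7
13: 3131 = 13·240 + 11
17: 3131 = 17·184 + 3
19: 3131 = 19·164 + 15
23: 3131 = 23·136 + 3
29: 3131 = 29·107 + 28
31: 3131 = 31·101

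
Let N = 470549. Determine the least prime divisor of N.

31

470549 is odd.
Digit sum 29, not divisible by 3.
Ends in 9: not divisible by 5.
7: 470549 = 7·67221 + 2
11: 470549 = 11·42777 + 2
13: 470549 = 13·36196 + 1
17: 470549 = 17·27679 + 6
19: 470549 = 19·24765 + 14
23: 470549 = 23·20458 + 15
29: 470549 = 29·16225 + 24
31: 470549 = 31·15179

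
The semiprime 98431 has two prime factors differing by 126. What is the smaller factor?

Since p = q + 126, we have 98431 = q(q + 126), so q² + 126q − 98431 = 0.
Discriminant: 126² + 4·98431 = 15876 + 393724 = 409600; √409600 = 640.
q = (−126 + 640)/2 = 257, and p = q + 126 = 383.
Check: 257 · 383 = 98431.

257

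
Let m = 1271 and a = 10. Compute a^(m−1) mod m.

10^1 ≡ 10 (mod 1271)
10^2 ≡ 10^2 = 100 ≡ 100 (mod 1271)
10^4 ≡ 100^2 = 10000 ≡ 1103 (mod 1271)
10^8 ≡ 1103^2 = 1216609 ≡ 262 (mod 1271)
10^16 ≡ 262^2 = 68644 ≡ 10 (mod 1271)
10^32 ≡ 10^2 = 100 ≡ 100 (mod 1271)
10^64 ≡ 100^2 = 10000 ≡ 1103 (mod 1271)
10^128 ≡ 1103^2 = 1216609 ≡ 262 (mod 1271)
10^256 ≡ 262^2 = 68644 ≡ 10 (mod 1271)
10^512 ≡ 10^2 = 100 ≡ 100 (mod 1271)
10^1024 ≡ 100^2 = 10000 ≡ 1103 (mod 1271)
1270 = 1024 + 128 + 64 + 32 + 16 + 4 + 2 in binary powers of 2.
So 10^1270 ≡ 1103 · 262 · 1103 · 100 · 10 · 1103 · 100 ≡ 780 (mod 1271).
Since 780 ≠ 1, base 10 is a Fermat witness: 1271 is composite.

780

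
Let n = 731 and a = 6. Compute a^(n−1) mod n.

49

6^1 ≡ 6 (mod 731)
6^2 ≡ 6^2 = 36 ≡ 36 (mod 731)
6^4 ≡ 36^2 = 1296 ≡ 565 (mod 731)
6^8 ≡ 565^2 = 319225 ≡ 509 (mod 731)
6^16 ≡ 509^2 = 259081 ≡ 307 (mod 731)
6^32 ≡ 307^2 = 94249 ≡ 681 (mod 731)
6^64 ≡ 681^2 = 463761 ≡ 307 (mod 731)
6^128 ≡ 307^2 = 94249 ≡ 681 (mod 731)
6^256 ≡ 681^2 = 463761 ≡ 307 (mod 731)
6^512 ≡ 307^2 = 94249 ≡ 681 (mod 731)
730 = 512 + 128 + 64 + 16 + 8 + 2 in binary powers of 2.
So 6^730 ≡ 681 · 681 · 307 · 307 · 509 · 36 ≡ 49 (mod 731).
Since 49 ≠ 1, base 6 is a Fermat witness: 731 is composite.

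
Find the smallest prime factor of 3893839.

67

3893839 is odd.
Digit sum 43, not divisible by 3.
Ends in 9: not divisible by 5.
7: 3893839 = 7·556262 + 5
11: 3893839 = 11·353985 + 4
13: 3893839 = 13·299526 + 1
17: 3893839 = 17·229049 + 6
19: 3893839 = 19·204938 + 17
23: 3893839 = 23·169297 + 8
29: 3893839 = 29·134270 + 9
31: 3893839 = 31·125607 + 22
37: 3893839 = 37·105238 + 33
41: 3893839 = 41·94971 + 28
43: 3893839 = 43·90554 + 17
47: 3893839 = 47·82847 + 30
53: 3893839 = 53·73468 + 35
59: 3893839 = 59·65997 + 16
61: 3893839 = 61·63833 + 26
67: 3893839 = 67·58117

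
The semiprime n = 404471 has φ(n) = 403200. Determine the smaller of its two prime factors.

φ(n) = (p−1)(q−1) = n − (p+q) + 1, so p + q = 404471 − 403200 + 1 = 1272.
p and q are the roots of t² − 1272t + 404471 = 0.
Discriminant: 1272² − 4·404471 = 1617984 − 1617884 = 100; √100 = 10.
q = (1272 − 10)/2 = 631, p = (1272 + 10)/2 = 641.
Check: 631 · 641 = 404471.

631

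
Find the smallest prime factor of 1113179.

31

1113179 is odd.
Digit sum 23, not divisible by 3.
Ends in 9: not divisible by 5.
7: 1113179 = 7·159025 + 4
11: 1113179 = 11·101198 + 1
13: 1113179 = 13·85629 + 2
17: 1113179 = 17·65481 + 2
19: 1113179 = 19·58588 + 7
23: 1113179 = 23·48399 + 2
29: 1113179 = 29·38385 + 14
31: 1113179 = 31·35909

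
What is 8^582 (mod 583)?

196

8^1 ≡ 8 (mod 583)
8^2 ≡ 8^2 = 64 ≡ 64 (mod 583)
8^4 ≡ 64^2 = 4096 ≡ 15 (mod 583)
8^8 ≡ 15^2 = 225 ≡ 225 (mod 583)
8^16 ≡ 225^2 = 50625 ≡ 487 (mod 583)
8^32 ≡ 487^2 = 237169 ≡ 471 (mod 583)
8^64 ≡ 471^2 = 221841 ≡ 301 (mod 583)
8^128 ≡ 301^2 = 90601 ≡ 236 (mod 583)
8^256 ≡ 236^2 = 55696 ≡ 311 (mod 583)
8^512 ≡ 311^2 = 96721 ≡ 526 (mod 583)
582 = 512 + 64 + 4 + 2 in binary powers of 2.
So 8^582 ≡ 526 · 301 · 15 · 64 ≡ 196 (mod 583).
Since 196 ≠ 1, base 8 is a Fermat witness: 583 is composite.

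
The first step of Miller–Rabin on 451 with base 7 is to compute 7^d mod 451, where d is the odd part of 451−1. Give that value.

208

451 − 1 = 450 = 2^1 · 225, so d = 225.
7^1 ≡ 7 (mod 451)
7^2 ≡ 7^2 = 49 ≡ 49 (mod 451)
7^4 ≡ 49^2 = 2401 ≡ 146 (mod 451)
7^8 ≡ 146^2 = 21316 ≡ 119 (mod 451)
7^16 ≡ 119^2 = 14161 ≡ 180 (mod 451)
7^32 ≡ 180^2 = 32400 ≡ 379 (mod 451)
7^64 ≡ 379^2 = 143641 ≡ 223 (mod 451)
7^128 ≡ 223^2 = 49729 ≡ 119 (mod 451)
225 = 128 + 64 + 32 + 1 in binary powers of 2.
So 7^225 ≡ 119 · 223 · 379 · 7 ≡ 208 (mod 451).
Squaring chain: 208; never reaches −1, so base 7 is a Miller–Rabin witness that 451 is composite.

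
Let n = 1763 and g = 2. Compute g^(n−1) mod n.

742

2^1 ≡ 2 (mod 1763)
2^2 ≡ 2^2 = 4 ≡ 4 (mod 1763)
2^4 ≡ 4^2 = 16 ≡ 16 (mod 1763)
2^8 ≡ 16^2 = 256 ≡ 256 (mod 1763)
2^16 ≡ 256^2 = 65536 ≡ 305 (mod 1763)
2^32 ≡ 305^2 = 93025 ≡ 1349 (mod 1763)
2^64 ≡ 1349^2 = 1819801 ≡ 385 (mod 1763)
2^128 ≡ 385^2 = 148225 ≡ 133 (mod 1763)
2^256 ≡ 133^2 = 17689 ≡ 59 (mod 1763)
2^512 ≡ 59^2 = 3481 ≡ 1718 (mod 1763)
2^1024 ≡ 1718^2 = 2951524 ≡ 262 (mod 1763)
1762 = 1024 + 512 + 128 + 64 + 32 + 2 in binary powers of 2.
So 2^1762 ≡ 262 · 1718 · 133 · 385 · 1349 · 4 ≡ 742 (mod 1763).
Since 742 ≠ 1, base 2 is a Fermat witness: 1763 is composite.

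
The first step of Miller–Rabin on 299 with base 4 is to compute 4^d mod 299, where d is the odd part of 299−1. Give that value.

140

299 − 1 = 298 = 2^1 · 149, so d = 149.
4^1 ≡ 4 (mod 299)
4^2 ≡ 4^2 = 16 ≡ 16 (mod 299)
4^4 ≡ 16^2 = 256 ≡ 256 (mod 299)
4^8 ≡ 256^2 = 65536 ≡ 55 (mod 299)
4^16 ≡ 55^2 = 3025 ≡ 35 (mod 299)
4^32 ≡ 35^2 = 1225 ≡ 29 (mod 299)
4^64 ≡ 29^2 = 841 ≡ 243 (mod 299)
4^128 ≡ 243^2 = 59049 ≡ 146 (mod 299)
149 = 128 + 16 + 4 + 1 in binary powers of 2.
So 4^149 ≡ 146 · 35 · 256 · 4 ≡ 140 (mod 299).
Squaring chain: 140; never reaches −1, so base 4 is a Miller–Rabin witness that 299 is composite.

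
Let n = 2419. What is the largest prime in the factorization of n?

59

2419 = 41 · 59
59 is prime.
So 2419 = 41 · 59; the largest prime factor is 59.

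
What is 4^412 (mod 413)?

4^1 ≡ 4 (mod 413)
4^2 ≡ 4^2 = 16 ≡ 16 (mod 413)
4^4 ≡ 16^2 = 256 ≡ 256 (mod 413)
4^8 ≡ 256^2 = 65536 ≡ 282 (mod 413)
4^16 ≡ 282^2 = 79524 ≡ 228 (mod 413)
4^32 ≡ 228^2 = 51984 ≡ 359 (mod 413)
4^64 ≡ 359^2 = 128881 ≡ 25 (mod 413)
4^128 ≡ 25^2 = 625 ≡ 212 (mod 413)
4^256 ≡ 212^2 = 44944 ≡ 340 (mod 413)
412 = 256 + 128 + 16 + 8 + 4 in binary powers of 2.
So 4^412 ≡ 340 · 212 · 228 · 282 · 256 ≡ 25 (mod 413).
Since 25 ≠ 1, base 4 is a Fermat witness: 413 is composite.

25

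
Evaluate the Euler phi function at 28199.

27864

Factor: 28199 = 163 · 173.
φ(28199) = (163−1) · (173−1) = 162 · 172 = 27864.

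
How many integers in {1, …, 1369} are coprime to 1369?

1332

Factor: 1369 = 37^2.
φ(1369) = 37^1·(37−1) = 1332.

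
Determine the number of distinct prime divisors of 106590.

106590 = 2 · 53295
53295 = 3 · 17765
17765 = 5 · 3553
3553 = 11 · 323
323 = 17 · 19
106590 = 2 · 3 · 5 · 11 · 17 · 19, which has 6 distinct prime factors.

6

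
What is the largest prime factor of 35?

35 = 5 · 7
7 is prime.
So 35 = 5 · 7; the largest prime factor is 7.

7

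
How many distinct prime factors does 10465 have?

10465 = 5 · 2093
2093 = 7 · 299
299 = 13 · 23
10465 = 5 · 7 · 13 · 23, which has 4 distinct prime factors.

4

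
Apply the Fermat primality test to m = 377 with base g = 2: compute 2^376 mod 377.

94

2^1 ≡ 2 (mod 377)
2^2 ≡ 2^2 = 4 ≡ 4 (mod 377)
2^4 ≡ 4^2 = 16 ≡ 16 (mod 377)
2^8 ≡ 16^2 = 256 ≡ 256 (mod 377)
2^16 ≡ 256^2 = 65536 ≡ 315 (mod 377)
2^32 ≡ 315^2 = 99225 ≡ 74 (mod 377)
2^64 ≡ 74^2 = 5476 ≡ 198 (mod 377)
2^128 ≡ 198^2 = 39204 ≡ 373 (mod 377)
2^256 ≡ 373^2 = 139129 ≡ 16 (mod 377)
376 = 256 + 64 + 32 + 16 + 8 in binary powers of 2.
So 2^376 ≡ 16 · 198 · 74 · 315 · 256 ≡ 94 (mod 377).
Since 94 ≠ 1, base 2 is a Fermat witness: 377 is composite.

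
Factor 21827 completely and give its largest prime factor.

73

21827 = 13 · 1679
1679 = 23 · 73
73 is prime.
So 21827 = 13 · 23 · 73; the largest prime factor is 73.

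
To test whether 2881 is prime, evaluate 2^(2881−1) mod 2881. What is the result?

895

2^1 ≡ 2 (mod 2881)
2^2 ≡ 2^2 = 4 ≡ 4 (mod 2881)
2^4 ≡ 4^2 = 16 ≡ 16 (mod 2881)
2^8 ≡ 16^2 = 256 ≡ 256 (mod 2881)
2^16 ≡ 256^2 = 65536 ≡ 2154 (mod 2881)
2^32 ≡ 2154^2 = 4639716 ≡ 1306 (mod 2881)
2^64 ≡ 1306^2 = 1705636 ≡ 84 (mod 2881)
2^128 ≡ 84^2 = 7056 ≡ 1294 (mod 2881)
2^256 ≡ 1294^2 = 1674436 ≡ 575 (mod 2881)
2^512 ≡ 575^2 = 330625 ≡ 2191 (mod 2881)
2^1024 ≡ 2191^2 = 4800481 ≡ 735 (mod 2881)
2^2048 ≡ 735^2 = 540225 ≡ 1478 (mod 2881)
2880 = 2048 + 512 + 256 + 64 in binary powers of 2.
So 2^2880 ≡ 1478 · 2191 · 575 · 84 ≡ 895 (mod 2881).
Since 895 ≠ 1, base 2 is a Fermat witness: 2881 is composite.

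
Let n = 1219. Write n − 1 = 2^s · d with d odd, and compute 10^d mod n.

1219 − 1 = 1218 = 2^1 · 609, so d = 609.
10^1 ≡ 10 (mod 1219)
10^2 ≡ 10^2 = 100 ≡ 100 (mod 1219)
10^4 ≡ 100^2 = 10000 ≡ 248 (mod 1219)
10^8 ≡ 248^2 = 61504 ≡ 554 (mod 1219)
10^16 ≡ 554^2 = 306916 ≡ 947 (mod 1219)
10^32 ≡ 947^2 = 896809 ≡ 844 (mod 1219)
10^64 ≡ 844^2 = 712336 ≡ 440 (mod 1219)
10^128 ≡ 440^2 = 193600 ≡ 998 (mod 1219)
10^256 ≡ 998^2 = 996004 ≡ 81 (mod 1219)
10^512 ≡ 81^2 = 6561 ≡ 466 (mod 1219)
609 = 512 + 64 + 32 + 1 in binary powers of 2.
So 10^609 ≡ 466 · 440 · 844 · 10 ≡ 97 (mod 1219).
Squaring chain: 97; never reaches −1, so base 10 is a Miller–Rabin witness that 1219 is composite.

97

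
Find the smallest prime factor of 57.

57 is odd.
Digit sum 12, divisible by 3.

3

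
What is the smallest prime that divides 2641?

19

2641 is odd.
Digit sum 13, not divisible by 3.
Ends in 1: not divisible by 5.
7: 2641 = 7·377 + 2
11: 2641 = 11·240 + 1
13: 2641 = 13·203 + 2
17: 2641 = 17·155 + 6
19: 2641 = 19·139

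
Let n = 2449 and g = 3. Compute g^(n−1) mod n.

283

3^1 ≡ 3 (mod 2449)
3^2 ≡ 3^2 = 9 ≡ 9 (mod 2449)
3^4 ≡ 9^2 = 81 ≡ 81 (mod 2449)
3^8 ≡ 81^2 = 6561 ≡ 1663 (mod 2449)
3^16 ≡ 1663^2 = 2765569 ≡ 648 (mod 2449)
3^32 ≡ 648^2 = 419904 ≡ 1125 (mod 2449)
3^64 ≡ 1125^2 = 1265625 ≡ 1941 (mod 2449)
3^128 ≡ 1941^2 = 3767481 ≡ 919 (mod 2449)
3^256 ≡ 919^2 = 844561 ≡ 2105 (mod 2449)
3^512 ≡ 2105^2 = 4431025 ≡ 784 (mod 2449)
3^1024 ≡ 784^2 = 614656 ≡ 2406 (mod 2449)
3^2048 ≡ 2406^2 = 5788836 ≡ 1849 (mod 2449)
2448 = 2048 + 256 + 128 + 16 in binary powers of 2.
So 3^2448 ≡ 1849 · 2105 · 919 · 648 ≡ 283 (mod 2449).
Since 283 ≠ 1, base 3 is a Fermat witness: 2449 is composite.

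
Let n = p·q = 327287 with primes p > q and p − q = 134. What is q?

Since p = q + 134, we have 327287 = q(q + 134), so q² + 134q − 327287 = 0.
Discriminant: 134² + 4·327287 = 17956 + 1309148 = 1327104; √1327104 = 1152.
q = (−134 + 1152)/2 = 509, and p = q + 134 = 643.
Check: 509 · 643 = 327287.

509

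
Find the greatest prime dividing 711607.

67

711607 = 13 · 54739
54739 = 19 · 2881
2881 = 43 · 67
67 is prime.
So 711607 = 13 · 19 · 43 · 67; the largest prime factor is 67.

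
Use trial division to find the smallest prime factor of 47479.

47479 is odd.
Digit sum 31, not divisible by 3.
Ends in 9: not divisible by 5.
7: 47479 = 7·6782 + 5
11: 47479 = 11·4316 + 3
13: 47479 = 13·3652 + 3
17: 47479 = 17·2792 + 15
19: 47479 = 19·2498 + 17
23: 47479 = 23·2064 + 7
29: 47479 = 29·1637 + 6
31: 47479 = 31·1531 + 18
37: 47479 = 37·1283 + 8
41: 47479 = 41·1158 + 1
43: 47479 = 43·1104 + 7
47: 47479 = 47·1010 + 9
53: 47479 = 53·895 + 44
59: 47479 = 59·804 + 43
61: 47479 = 61·778 + 21
67: 47479 = 67·708 + 43
71: 47479 = 71·668 + 51
73: 47479 = 73·650 + 29
79: 47479 = 79·601

79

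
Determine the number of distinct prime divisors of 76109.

3

76109 = 11^2 · 629
629 = 17 · 37
76109 = 11^2 · 17 · 37, which has 3 distinct prime factors.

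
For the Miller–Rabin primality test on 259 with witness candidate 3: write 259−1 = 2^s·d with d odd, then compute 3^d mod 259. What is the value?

259 − 1 = 258 = 2^1 · 129, so d = 129.
3^1 ≡ 3 (mod 259)
3^2 ≡ 3^2 = 9 ≡ 9 (mod 259)
3^4 ≡ 9^2 = 81 ≡ 81 (mod 259)
3^8 ≡ 81^2 = 6561 ≡ 86 (mod 259)
3^16 ≡ 86^2 = 7396 ≡ 144 (mod 259)
3^32 ≡ 144^2 = 20736 ≡ 16 (mod 259)
3^64 ≡ 16^2 = 256 ≡ 256 (mod 259)
3^128 ≡ 256^2 = 65536 ≡ 9 (mod 259)
129 = 128 + 1 in binary powers of 2.
So 3^129 ≡ 9 · 3 ≡ 27 (mod 259).
Squaring chain: 27; never reaches −1, so base 3 is a Miller–Rabin witness that 259 is composite.

27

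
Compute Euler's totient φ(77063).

Factor: 77063 = 7 · 101 · 109.
φ(77063) = (7−1) · (101−1) · (109−1) = 6 · 100 · 108 = 64800.

64800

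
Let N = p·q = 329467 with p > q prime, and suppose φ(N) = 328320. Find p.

φ(n) = (p−1)(q−1) = n − (p+q) + 1, so p + q = 329467 − 328320 + 1 = 1148.
p and q are the roots of t² − 1148t + 329467 = 0.
Discriminant: 1148² − 4·329467 = 1317904 − 1317868 = 36; √36 = 6.
q = (1148 − 6)/2 = 571, p = (1148 + 6)/2 = 577.
Check: 571 · 577 = 329467.

577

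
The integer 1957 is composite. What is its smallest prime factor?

19

1957 is odd.
Digit sum 22, not divisible by 3.
Ends in 7: not divisible by 5.
7: 1957 = 7·279 + 4
11: 1957 = 11·177 + 10
13: 1957 = 13·150 + 7
17: 1957 = 17·115 + 2
19: 1957 = 19·103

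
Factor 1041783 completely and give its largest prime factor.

73

1041783 = 3 · 347261
347261 = 67 · 5183
5183 = 71 · 73
73 is prime.
So 1041783 = 3 · 67 · 71 · 73; the largest prime factor is 73.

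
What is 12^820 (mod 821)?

12^1 ≡ 12 (mod 821)
12^2 ≡ 12^2 = 144 ≡ 144 (mod 821)
12^4 ≡ 144^2 = 20736 ≡ 211 (mod 821)
12^8 ≡ 211^2 = 44521 ≡ 187 (mod 821)
12^16 ≡ 187^2 = 34969 ≡ 487 (mod 821)
12^32 ≡ 487^2 = 237169 ≡ 721 (mod 821)
12^64 ≡ 721^2 = 519841 ≡ 148 (mod 821)
12^128 ≡ 148^2 = 21904 ≡ 558 (mod 821)
12^256 ≡ 558^2 = 311364 ≡ 205 (mod 821)
12^512 ≡ 205^2 = 42025 ≡ 154 (mod 821)
820 = 512 + 256 + 32 + 16 + 4 in binary powers of 2.
So 12^820 ≡ 154 · 205 · 721 · 487 · 211 ≡ 1 (mod 821).
Since the result is 1, base 12 gives no evidence that 821 is composite.

1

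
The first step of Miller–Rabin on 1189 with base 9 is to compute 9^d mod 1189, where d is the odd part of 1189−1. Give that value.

1189 − 1 = 1188 = 2^2 · 297, so d = 297.
9^1 ≡ 9 (mod 1189)
9^2 ≡ 9^2 = 81 ≡ 81 (mod 1189)
9^4 ≡ 81^2 = 6561 ≡ 616 (mod 1189)
9^8 ≡ 616^2 = 379456 ≡ 165 (mod 1189)
9^16 ≡ 165^2 = 27225 ≡ 1067 (mod 1189)
9^32 ≡ 1067^2 = 1138489 ≡ 616 (mod 1189)
9^64 ≡ 616^2 = 379456 ≡ 165 (mod 1189)
9^128 ≡ 165^2 = 27225 ≡ 1067 (mod 1189)
9^256 ≡ 1067^2 = 1138489 ≡ 616 (mod 1189)
297 = 256 + 32 + 8 + 1 in binary powers of 2.
So 9^297 ≡ 616 · 616 · 165 · 9 ≡ 91 (mod 1189).
Squaring chain: 91 → 1147; never reaches −1, so base 9 is a Miller–Rabin witness that 1189 is composite.

91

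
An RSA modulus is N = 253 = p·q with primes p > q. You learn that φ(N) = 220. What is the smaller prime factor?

11

φ(n) = (p−1)(q−1) = n − (p+q) + 1, so p + q = 253 − 220 + 1 = 34.
p and q are the roots of t² − 34t + 253 = 0.
Discriminant: 34² − 4·253 = 1156 − 1012 = 144; √144 = 12.
q = (34 − 12)/2 = 11, p = (34 + 12)/2 = 23.
Check: 11 · 23 = 253.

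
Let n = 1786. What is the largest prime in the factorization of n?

47

1786 = 2 · 893
893 = 19 · 47
47 is prime.
So 1786 = 2 · 19 · 47; the largest prime factor is 47.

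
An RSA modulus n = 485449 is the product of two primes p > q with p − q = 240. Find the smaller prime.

587

Since p = q + 240, we have 485449 = q(q + 240), so q² + 240q − 485449 = 0.
Discriminant: 240² + 4·485449 = 57600 + 1941796 = 1999396; √1999396 = 1414.
q = (−240 + 1414)/2 = 587, and p = q + 240 = 827.
Check: 587 · 827 = 485449.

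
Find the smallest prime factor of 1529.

1529 is odd.
Digit sum 17, not divisible by 3.
Ends in 9: not divisible by 5.
7: 1529 = 7·218 + 3
11: 1529 = 11·139

11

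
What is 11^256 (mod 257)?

11^1 ≡ 11 (mod 257)
11^2 ≡ 11^2 = 121 ≡ 121 (mod 257)
11^4 ≡ 121^2 = 14641 ≡ 249 (mod 257)
11^8 ≡ 249^2 = 62001 ≡ 64 (mod 257)
11^16 ≡ 64^2 = 4096 ≡ 241 (mod 257)
11^32 ≡ 241^2 = 58081 ≡ 256 (mod 257)
11^64 ≡ 256^2 = 65536 ≡ 1 (mod 257)
11^128 ≡ 1^2 = 1 ≡ 1 (mod 257)
11^256 ≡ 1^2 = 1 ≡ 1 (mod 257)
256 = 256 in binary powers of 2.
So 11^256 ≡ 1 ≡ 1 (mod 257).
Since the result is 1, base 11 gives no evidence that 257 is composite.

1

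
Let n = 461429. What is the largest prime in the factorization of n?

461429 = 67 · 6887
6887 = 71 · 97
97 is prime.
So 461429 = 67 · 71 · 97; the largest prime factor is 97.

97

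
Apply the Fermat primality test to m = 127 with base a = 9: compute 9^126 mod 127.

1

9^1 ≡ 9 (mod 127)
9^2 ≡ 9^2 = 81 ≡ 81 (mod 127)
9^4 ≡ 81^2 = 6561 ≡ 84 (mod 127)
9^8 ≡ 84^2 = 7056 ≡ 71 (mod 127)
9^16 ≡ 71^2 = 5041 ≡ 88 (mod 127)
9^32 ≡ 88^2 = 7744 ≡ 124 (mod 127)
9^64 ≡ 124^2 = 15376 ≡ 9 (mod 127)
126 = 64 + 32 + 16 + 8 + 4 + 2 in binary powers of 2.
So 9^126 ≡ 9 · 124 · 88 · 71 · 84 · 81 ≡ 1 (mod 127).
Since the result is 1, base 9 gives no evidence that 127 is composite.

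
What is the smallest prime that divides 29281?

7

29281 is odd.
Digit sum 22, not divisible by 3.
Ends in 1: not divisible by 5.
7: 29281 = 7·4183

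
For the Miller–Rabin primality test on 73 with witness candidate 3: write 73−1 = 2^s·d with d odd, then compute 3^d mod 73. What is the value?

46

73 − 1 = 72 = 2^3 · 9, so d = 9.
3^1 ≡ 3 (mod 73)
3^2 ≡ 3^2 = 9 ≡ 9 (mod 73)
3^4 ≡ 9^2 = 81 ≡ 8 (mod 73)
3^8 ≡ 8^2 = 64 ≡ 64 (mod 73)
9 = 8 + 1 in binary powers of 2.
So 3^9 ≡ 64 · 3 ≡ 46 (mod 73).
Squaring chain: 46 → 72 → 1; reaches −1, so base 3 does not prove 73 composite.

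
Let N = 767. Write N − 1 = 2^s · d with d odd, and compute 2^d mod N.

767 − 1 = 766 = 2^1 · 383, so d = 383.
2^1 ≡ 2 (mod 767)
2^2 ≡ 2^2 = 4 ≡ 4 (mod 767)
2^4 ≡ 4^2 = 16 ≡ 16 (mod 767)
2^8 ≡ 16^2 = 256 ≡ 256 (mod 767)
2^16 ≡ 256^2 = 65536 ≡ 341 (mod 767)
2^32 ≡ 341^2 = 116281 ≡ 464 (mod 767)
2^64 ≡ 464^2 = 215296 ≡ 536 (mod 767)
2^128 ≡ 536^2 = 287296 ≡ 438 (mod 767)
2^256 ≡ 438^2 = 191844 ≡ 94 (mod 767)
383 = 256 + 64 + 32 + 16 + 8 + 4 + 2 + 1 in binary powers of 2.
So 2^383 ≡ 94 · 536 · 464 · 341 · 256 · 16 · 4 · 2 ≡ 644 (mod 767).
Squaring chain: 644; never reaches −1, so base 2 is a Miller–Rabin witness that 767 is composite.

644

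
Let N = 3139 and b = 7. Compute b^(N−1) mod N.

7^1 ≡ 7 (mod 3139)
7^2 ≡ 7^2 = 49 ≡ 49 (mod 3139)
7^4 ≡ 49^2 = 2401 ≡ 2401 (mod 3139)
7^8 ≡ 2401^2 = 5764801 ≡ 1597 (mod 3139)
7^16 ≡ 1597^2 = 2550409 ≡ 1541 (mod 3139)
7^32 ≡ 1541^2 = 2374681 ≡ 1597 (mod 3139)
7^64 ≡ 1597^2 = 2550409 ≡ 1541 (mod 3139)
7^128 ≡ 1541^2 = 2374681 ≡ 1597 (mod 3139)
7^256 ≡ 1597^2 = 2550409 ≡ 1541 (mod 3139)
7^512 ≡ 1541^2 = 2374681 ≡ 1597 (mod 3139)
7^1024 ≡ 1597^2 = 2550409 ≡ 1541 (mod 3139)
7^2048 ≡ 1541^2 = 2374681 ≡ 1597 (mod 3139)
3138 = 2048 + 1024 + 64 + 2 in binary powers of 2.
So 7^3138 ≡ 1597 · 1541 · 1541 · 49 ≡ 173 (mod 3139).
Since 173 ≠ 1, base 7 is a Fermat witness: 3139 is composite.

173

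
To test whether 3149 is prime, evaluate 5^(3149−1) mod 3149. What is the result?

896

5^1 ≡ 5 (mod 3149)
5^2 ≡ 5^2 = 25 ≡ 25 (mod 3149)
5^4 ≡ 25^2 = 625 ≡ 625 (mod 3149)
5^8 ≡ 625^2 = 390625 ≡ 149 (mod 3149)
5^16 ≡ 149^2 = 22201 ≡ 158 (mod 3149)
5^32 ≡ 158^2 = 24964 ≡ 2921 (mod 3149)
5^64 ≡ 2921^2 = 8532241 ≡ 1600 (mod 3149)
5^128 ≡ 1600^2 = 2560000 ≡ 3012 (mod 3149)
5^256 ≡ 3012^2 = 9072144 ≡ 3024 (mod 3149)
5^512 ≡ 3024^2 = 9144576 ≡ 3029 (mod 3149)
5^1024 ≡ 3029^2 = 9174841 ≡ 1804 (mod 3149)
5^2048 ≡ 1804^2 = 3254416 ≡ 1499 (mod 3149)
3148 = 2048 + 1024 + 64 + 8 + 4 in binary powers of 2.
So 5^3148 ≡ 1499 · 1804 · 1600 · 149 · 625 ≡ 896 (mod 3149).
Since 896 ≠ 1, base 5 is a Fermat witness: 3149 is composite.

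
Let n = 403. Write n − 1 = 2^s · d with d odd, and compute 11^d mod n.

403 − 1 = 402 = 2^1 · 201, so d = 201.
11^1 ≡ 11 (mod 403)
11^2 ≡ 11^2 = 121 ≡ 121 (mod 403)
11^4 ≡ 121^2 = 14641 ≡ 133 (mod 403)
11^8 ≡ 133^2 = 17689 ≡ 360 (mod 403)
11^16 ≡ 360^2 = 129600 ≡ 237 (mod 403)
11^32 ≡ 237^2 = 56169 ≡ 152 (mod 403)
11^64 ≡ 152^2 = 23104 ≡ 133 (mod 403)
11^128 ≡ 133^2 = 17689 ≡ 360 (mod 403)
201 = 128 + 64 + 8 + 1 in binary powers of 2.
So 11^201 ≡ 360 · 133 · 360 · 11 ≡ 151 (mod 403).
Squaring chain: 151; never reaches −1, so base 11 is a Miller–Rabin witness that 403 is composite.

151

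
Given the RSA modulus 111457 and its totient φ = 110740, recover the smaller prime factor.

227

φ(n) = (p−1)(q−1) = n − (p+q) + 1, so p + q = 111457 − 110740 + 1 = 718.
p and q are the roots of t² − 718t + 111457 = 0.
Discriminant: 718² − 4·111457 = 515524 − 445828 = 69696; √69696 = 264.
q = (718 − 264)/2 = 227, p = (718 + 264)/2 = 491.
Check: 227 · 491 = 111457.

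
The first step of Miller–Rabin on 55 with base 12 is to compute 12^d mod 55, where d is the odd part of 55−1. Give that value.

55 − 1 = 54 = 2^1 · 27, so d = 27.
12^1 ≡ 12 (mod 55)
12^2 ≡ 12^2 = 144 ≡ 34 (mod 55)
12^4 ≡ 34^2 = 1156 ≡ 1 (mod 55)
12^8 ≡ 1^2 = 1 ≡ 1 (mod 55)
12^16 ≡ 1^2 = 1 ≡ 1 (mod 55)
27 = 16 + 8 + 2 + 1 in binary powers of 2.
So 12^27 ≡ 1 · 1 · 34 · 12 ≡ 23 (mod 55).
Squaring chain: 23; never reaches −1, so base 12 is a Miller–Rabin witness that 55 is composite.

23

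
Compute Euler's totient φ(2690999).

Factor: 2690999 = 73 · 191 · 193.
φ(2690999) = (73−1) · (191−1) · (193−1) = 72 · 190 · 192 = 2626560.

2626560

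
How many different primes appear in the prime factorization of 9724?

4

9724 = 2^2 · 2431
2431 = 11 · 221
221 = 13 · 17
9724 = 2^2 · 11 · 13 · 17, which has 4 distinct prime factors.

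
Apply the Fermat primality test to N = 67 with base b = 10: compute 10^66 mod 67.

1

10^1 ≡ 10 (mod 67)
10^2 ≡ 10^2 = 100 ≡ 33 (mod 67)
10^4 ≡ 33^2 = 1089 ≡ 17 (mod 67)
10^8 ≡ 17^2 = 289 ≡ 21 (mod 67)
10^16 ≡ 21^2 = 441 ≡ 39 (mod 67)
10^32 ≡ 39^2 = 1521 ≡ 47 (mod 67)
10^64 ≡ 47^2 = 2209 ≡ 65 (mod 67)
66 = 64 + 2 in binary powers of 2.
So 10^66 ≡ 65 · 33 ≡ 1 (mod 67).
Since the result is 1, base 10 gives no evidence that 67 is composite.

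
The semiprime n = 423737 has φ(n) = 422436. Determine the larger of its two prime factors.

659

φ(n) = (p−1)(q−1) = n − (p+q) + 1, so p + q = 423737 − 422436 + 1 = 1302.
p and q are the roots of t² − 1302t + 423737 = 0.
Discriminant: 1302² − 4·423737 = 1695204 − 1694948 = 256; √256 = 16.
q = (1302 − 16)/2 = 643, p = (1302 + 16)/2 = 659.
Check: 643 · 659 = 423737.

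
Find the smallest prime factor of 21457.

43

21457 is odd.
Digit sum 19, not divisible by 3.
Ends in 7: not divisible by 5.
7: 21457 = 7·3065 + 2
11: 21457 = 11·1950 + 7
13: 21457 = 13·1650 + 7
17: 21457 = 17·1262 + 3
19: 21457 = 19·1129 + 6
23: 21457 = 23·932 + 21
29: 21457 = 29·739 + 26
31: 21457 = 31·692 + 5
37: 21457 = 37·579 + 34
41: 21457 = 41·523 + 14
43: 21457 = 43·499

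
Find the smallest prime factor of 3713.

3713 is odd.
Digit sum 14, not divisible by 3.
Ends in 3: not divisible by 5.
7: 3713 = 7·530 + 3
11: 3713 = 11·337 + 6
13: 3713 = 13·285 + 8
17: 3713 = 17·218 + 7
19: 3713 = 19·195 + 8
23: 3713 = 23·161 + 10
29: 3713 = 29·128 + 1
31: 3713 = 31·119 + 24
37: 3713 = 37·100 + 13
41: 3713 = 41·90 + 23
43: 3713 = 43·86 + 15
47: 3713 = 47·79

47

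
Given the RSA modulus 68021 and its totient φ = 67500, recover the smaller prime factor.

φ(n) = (p−1)(q−1) = n − (p+q) + 1, so p + q = 68021 − 67500 + 1 = 522.
p and q are the roots of t² − 522t + 68021 = 0.
Discriminant: 522² − 4·68021 = 272484 − 272084 = 400; √400 = 20.
q = (522 − 20)/2 = 251, p = (522 + 20)/2 = 271.
Check: 251 · 271 = 68021.

251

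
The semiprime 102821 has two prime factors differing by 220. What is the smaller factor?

229

Since p = q + 220, we have 102821 = q(q + 220), so q² + 220q − 102821 = 0.
Discriminant: 220² + 4·102821 = 48400 + 411284 = 459684; √459684 = 678.
q = (−220 + 678)/2 = 229, and p = q + 220 = 449.
Check: 229 · 449 = 102821.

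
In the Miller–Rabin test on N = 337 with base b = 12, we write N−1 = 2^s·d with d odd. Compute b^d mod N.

252

337 − 1 = 336 = 2^4 · 21, so d = 21.
12^1 ≡ 12 (mod 337)
12^2 ≡ 12^2 = 144 ≡ 144 (mod 337)
12^4 ≡ 144^2 = 20736 ≡ 179 (mod 337)
12^8 ≡ 179^2 = 32041 ≡ 26 (mod 337)
12^16 ≡ 26^2 = 676 ≡ 2 (mod 337)
21 = 16 + 4 + 1 in binary powers of 2.
So 12^21 ≡ 2 · 179 · 12 ≡ 252 (mod 337).
Squaring chain: 252 → 148 → 336 → 1; reaches −1, so base 12 does not prove 337 composite.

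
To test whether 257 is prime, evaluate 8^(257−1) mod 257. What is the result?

1

8^1 ≡ 8 (mod 257)
8^2 ≡ 8^2 = 64 ≡ 64 (mod 257)
8^4 ≡ 64^2 = 4096 ≡ 241 (mod 257)
8^8 ≡ 241^2 = 58081 ≡ 256 (mod 257)
8^16 ≡ 256^2 = 65536 ≡ 1 (mod 257)
8^32 ≡ 1^2 = 1 ≡ 1 (mod 257)
8^64 ≡ 1^2 = 1 ≡ 1 (mod 257)
8^128 ≡ 1^2 = 1 ≡ 1 (mod 257)
8^256 ≡ 1^2 = 1 ≡ 1 (mod 257)
256 = 256 in binary powers of 2.
So 8^256 ≡ 1 ≡ 1 (mod 257).
Since the result is 1, base 8 gives no evidence that 257 is composite.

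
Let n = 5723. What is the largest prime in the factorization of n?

5723 = 59 · 97
97 is prime.
So 5723 = 59 · 97; the largest prime factor is 97.

97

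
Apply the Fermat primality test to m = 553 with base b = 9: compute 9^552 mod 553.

8

9^1 ≡ 9 (mod 553)
9^2 ≡ 9^2 = 81 ≡ 81 (mod 553)
9^4 ≡ 81^2 = 6561 ≡ 478 (mod 553)
9^8 ≡ 478^2 = 228484 ≡ 95 (mod 553)
9^16 ≡ 95^2 = 9025 ≡ 177 (mod 553)
9^32 ≡ 177^2 = 31329 ≡ 361 (mod 553)
9^64 ≡ 361^2 = 130321 ≡ 366 (mod 553)
9^128 ≡ 366^2 = 133956 ≡ 130 (mod 553)
9^256 ≡ 130^2 = 16900 ≡ 310 (mod 553)
9^512 ≡ 310^2 = 96100 ≡ 431 (mod 553)
552 = 512 + 32 + 8 in binary powers of 2.
So 9^552 ≡ 431 · 361 · 95 ≡ 8 (mod 553).
Since 8 ≠ 1, base 9 is a Fermat witness: 553 is composite.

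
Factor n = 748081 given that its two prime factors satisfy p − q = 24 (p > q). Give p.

877

Since p = q + 24, we have 748081 = q(q + 24), so q² + 24q − 748081 = 0.
Discriminant: 24² + 4·748081 = 576 + 2992324 = 2992900; √2992900 = 1730.
q = (−24 + 1730)/2 = 853, and p = q + 24 = 877.
Check: 853 · 877 = 748081.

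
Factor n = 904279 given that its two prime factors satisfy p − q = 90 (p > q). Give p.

Since p = q + 90, we have 904279 = q(q + 90), so q² + 90q − 904279 = 0.
Discriminant: 90² + 4·904279 = 8100 + 3617116 = 3625216; √3625216 = 1904.
q = (−90 + 1904)/2 = 907, and p = q + 90 = 997.
Check: 907 · 997 = 904279.

997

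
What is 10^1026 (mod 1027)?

10^1 ≡ 10 (mod 1027)
10^2 ≡ 10^2 = 100 ≡ 100 (mod 1027)
10^4 ≡ 100^2 = 10000 ≡ 757 (mod 1027)
10^8 ≡ 757^2 = 573049 ≡ 1010 (mod 1027)
10^16 ≡ 1010^2 = 1020100 ≡ 289 (mod 1027)
10^32 ≡ 289^2 = 83521 ≡ 334 (mod 1027)
10^64 ≡ 334^2 = 111556 ≡ 640 (mod 1027)
10^128 ≡ 640^2 = 409600 ≡ 854 (mod 1027)
10^256 ≡ 854^2 = 729316 ≡ 146 (mod 1027)
10^512 ≡ 146^2 = 21316 ≡ 776 (mod 1027)
10^1024 ≡ 776^2 = 602176 ≡ 354 (mod 1027)
1026 = 1024 + 2 in binary powers of 2.
So 10^1026 ≡ 354 · 100 ≡ 482 (mod 1027).
Since 482 ≠ 1, base 10 is a Fermat witness: 1027 is composite.

482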